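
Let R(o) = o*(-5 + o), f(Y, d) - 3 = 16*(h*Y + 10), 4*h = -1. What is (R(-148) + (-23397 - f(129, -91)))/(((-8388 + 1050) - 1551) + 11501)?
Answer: -100/653 ≈ -0.15314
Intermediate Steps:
h = -¼ (h = (¼)*(-1) = -¼ ≈ -0.25000)
f(Y, d) = 163 - 4*Y (f(Y, d) = 3 + 16*(-Y/4 + 10) = 3 + 16*(10 - Y/4) = 3 + (160 - 4*Y) = 163 - 4*Y)
(R(-148) + (-23397 - f(129, -91)))/(((-8388 + 1050) - 1551) + 11501) = (-148*(-5 - 148) + (-23397 - (163 - 4*129)))/(((-8388 + 1050) - 1551) + 11501) = (-148*(-153) + (-23397 - (163 - 516)))/((-7338 - 1551) + 11501) = (22644 + (-23397 - 1*(-353)))/(-8889 + 11501) = (22644 + (-23397 + 353))/2612 = (22644 - 23044)*(1/2612) = -400*1/2612 = -100/653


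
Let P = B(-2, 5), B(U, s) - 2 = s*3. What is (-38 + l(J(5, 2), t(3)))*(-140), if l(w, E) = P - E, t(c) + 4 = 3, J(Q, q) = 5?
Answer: 2800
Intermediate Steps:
t(c) = -1 (t(c) = -4 + 3 = -1)
B(U, s) = 2 + 3*s (B(U, s) = 2 + s*3 = 2 + 3*s)
P = 17 (P = 2 + 3*5 = 2 + 15 = 17)
l(w, E) = 17 - E
(-38 + l(J(5, 2), t(3)))*(-140) = (-38 + (17 - 1*(-1)))*(-140) = (-38 + (17 + 1))*(-140) = (-38 + 18)*(-140) = -20*(-140) = 2800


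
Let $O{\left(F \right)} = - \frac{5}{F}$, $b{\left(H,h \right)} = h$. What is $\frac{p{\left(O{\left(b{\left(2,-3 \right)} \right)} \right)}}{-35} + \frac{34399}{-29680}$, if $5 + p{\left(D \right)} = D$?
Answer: $- \frac{13531}{12720} \approx -1.0638$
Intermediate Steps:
$p{\left(D \right)} = -5 + D$
$\frac{p{\left(O{\left(b{\left(2,-3 \right)} \right)} \right)}}{-35} + \frac{34399}{-29680} = \frac{-5 - \frac{5}{-3}}{-35} + \frac{34399}{-29680} = \left(-5 - - \frac{5}{3}\right) \left(- \frac{1}{35}\right) + 34399 \left(- \frac{1}{29680}\right) = \left(-5 + \frac{5}{3}\right) \left(- \frac{1}{35}\right) - \frac{34399}{29680} = \left(- \frac{10}{3}\right) \left(- \frac{1}{35}\right) - \frac{34399}{29680} = \frac{2}{21} - \frac{34399}{29680} = - \frac{13531}{12720}$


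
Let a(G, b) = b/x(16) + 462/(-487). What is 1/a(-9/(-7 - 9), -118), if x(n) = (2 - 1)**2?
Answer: -487/57928 ≈ -0.0084070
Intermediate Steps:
x(n) = 1 (x(n) = 1**2 = 1)
a(G, b) = -462/487 + b (a(G, b) = b/1 + 462/(-487) = b*1 + 462*(-1/487) = b - 462/487 = -462/487 + b)
1/a(-9/(-7 - 9), -118) = 1/(-462/487 - 118) = 1/(-57928/487) = -487/57928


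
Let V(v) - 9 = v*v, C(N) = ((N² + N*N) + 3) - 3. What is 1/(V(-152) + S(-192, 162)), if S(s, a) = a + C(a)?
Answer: 1/75763 ≈ 1.3199e-5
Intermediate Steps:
C(N) = 2*N² (C(N) = ((N² + N²) + 3) - 3 = (2*N² + 3) - 3 = (3 + 2*N²) - 3 = 2*N²)
S(s, a) = a + 2*a²
V(v) = 9 + v² (V(v) = 9 + v*v = 9 + v²)
1/(V(-152) + S(-192, 162)) = 1/((9 + (-152)²) + 162*(1 + 2*162)) = 1/((9 + 23104) + 162*(1 + 324)) = 1/(23113 + 162*325) = 1/(23113 + 52650) = 1/75763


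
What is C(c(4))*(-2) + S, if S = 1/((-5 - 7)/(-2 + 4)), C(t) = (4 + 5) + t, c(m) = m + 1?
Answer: -169/6 ≈ -28.167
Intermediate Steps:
c(m) = 1 + m
C(t) = 9 + t
S = -⅙ (S = 1/(-12/2) = 1/(-12*½) = 1/(-6) = -⅙ ≈ -0.16667)
C(c(4))*(-2) + S = (9 + (1 + 4))*(-2) - ⅙ = (9 + 5)*(-2) - ⅙ = 14*(-2) - ⅙ = -28 - ⅙ = -169/6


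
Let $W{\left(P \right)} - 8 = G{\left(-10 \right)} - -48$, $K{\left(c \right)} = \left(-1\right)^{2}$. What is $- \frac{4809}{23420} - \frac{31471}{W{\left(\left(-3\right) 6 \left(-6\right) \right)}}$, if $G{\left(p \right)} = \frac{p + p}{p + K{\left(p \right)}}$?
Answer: $- \frac{414748581}{767005} \approx -540.74$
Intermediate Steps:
$K{\left(c \right)} = 1$
$G{\left(p \right)} = \frac{2 p}{1 + p}$ ($G{\left(p \right)} = \frac{p + p}{p + 1} = \frac{2 p}{1 + p}$)
$W{\left(P \right)} = \frac{524}{9}$ ($W{\left(P \right)} = 8 + \left(2 \left(-10\right) \frac{1}{1 - 10} - -48\right) = 8 + \left(2 \left(-10\right) \frac{1}{-9} + 48\right) = 8 + \left(2 \left(-10\right) \left(- \frac{1}{9}\right) + 48\right) = 8 + \left(\frac{20}{9} + 48\right) = 8 + \frac{452}{9} = \frac{524}{9}$)
$- \frac{4809}{23420} - \frac{31471}{W{\left(\left(-3\right) 6 \left(-6\right) \right)}} = - \frac{4809}{23420} - \frac{31471}{\frac{524}{9}} = \left(-4809\right) \frac{1}{23420} - \frac{283239}{524} = - \frac{4809}{23420} - \frac{283239}{524} = - \frac{414748581}{767005}$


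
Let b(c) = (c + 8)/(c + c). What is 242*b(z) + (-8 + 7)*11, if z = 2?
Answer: 594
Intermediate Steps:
b(c) = (8 + c)/(2*c) (b(c) = (8 + c)/((2*c)) = (8 + c)*(1/(2*c)) = (8 + c)/(2*c))
242*b(z) + (-8 + 7)*11 = 242*((1/2)*(8 + 2)/2) + (-8 + 7)*11 = 242*((1/2)*(1/2)*10) - 1*11 = 242*(5/2) - 11 = 605 - 11 = 594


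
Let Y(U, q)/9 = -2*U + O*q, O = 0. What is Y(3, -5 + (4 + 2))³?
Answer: -157464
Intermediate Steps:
Y(U, q) = -18*U (Y(U, q) = 9*(-2*U + 0*q) = 9*(-2*U + 0) = 9*(-2*U) = -18*U)
Y(3, -5 + (4 + 2))³ = (-18*3)³ = (-54)³ = -157464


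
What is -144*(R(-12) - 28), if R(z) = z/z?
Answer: 3888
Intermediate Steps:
R(z) = 1
-144*(R(-12) - 28) = -144*(1 - 28) = -144*(-27) = 3888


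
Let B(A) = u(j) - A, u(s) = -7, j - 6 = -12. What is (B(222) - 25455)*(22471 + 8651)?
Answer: -799337448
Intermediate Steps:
j = -6 (j = 6 - 12 = -6)
B(A) = -7 - A
(B(222) - 25455)*(22471 + 8651) = ((-7 - 1*222) - 25455)*(22471 + 8651) = ((-7 - 222) - 25455)*31122 = (-229 - 25455)*31122 = -25684*31122 = -799337448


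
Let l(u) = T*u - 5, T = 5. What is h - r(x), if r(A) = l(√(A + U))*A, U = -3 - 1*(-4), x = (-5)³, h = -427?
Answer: -1052 + 1250*I*√31 ≈ -1052.0 + 6959.7*I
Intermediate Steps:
x = -125
U = 1 (U = -3 + 4 = 1)
l(u) = -5 + 5*u (l(u) = 5*u - 5 = -5 + 5*u)
r(A) = A*(-5 + 5*√(1 + A)) (r(A) = (-5 + 5*√(A + 1))*A = (-5 + 5*√(1 + A))*A = A*(-5 + 5*√(1 + A)))
h - r(x) = -427 - 5*(-125)*(-1 + √(1 - 125)) = -427 - 5*(-125)*(-1 + √(-124)) = -427 - 5*(-125)*(-1 + 2*I*√31) = -427 - (625 - 1250*I*√31) = -427 + (-625 + 1250*I*√31) = -1052 + 1250*I*√31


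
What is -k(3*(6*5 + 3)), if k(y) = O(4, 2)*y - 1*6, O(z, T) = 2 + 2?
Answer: -390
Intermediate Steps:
O(z, T) = 4
k(y) = -6 + 4*y (k(y) = 4*y - 1*6 = 4*y - 6 = -6 + 4*y)
-k(3*(6*5 + 3)) = -(-6 + 4*(3*(6*5 + 3))) = -(-6 + 4*(3*(30 + 3))) = -(-6 + 4*(3*33)) = -(-6 + 4*99) = -(-6 + 396) = -1*390 = -390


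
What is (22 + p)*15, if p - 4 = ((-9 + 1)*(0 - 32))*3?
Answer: 11910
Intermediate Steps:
p = 772 (p = 4 + ((-9 + 1)*(0 - 32))*3 = 4 - 8*(-32)*3 = 4 + 256*3 = 4 + 768 = 772)
(22 + p)*15 = (22 + 772)*15 = 794*15 = 11910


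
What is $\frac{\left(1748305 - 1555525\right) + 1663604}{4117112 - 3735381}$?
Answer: $\frac{1856384}{381731} \approx 4.8631$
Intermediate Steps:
$\frac{\left(1748305 - 1555525\right) + 1663604}{4117112 - 3735381} = \frac{192780 + 1663604}{381731} = 1856384 \cdot \frac{1}{381731} = \frac{1856384}{381731}$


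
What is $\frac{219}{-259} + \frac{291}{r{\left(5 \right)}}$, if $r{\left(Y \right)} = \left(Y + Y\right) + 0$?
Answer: $\frac{73179}{2590} \approx 28.254$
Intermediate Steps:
$r{\left(Y \right)} = 2 Y$ ($r{\left(Y \right)} = 2 Y + 0 = 2 Y$)
$\frac{219}{-259} + \frac{291}{r{\left(5 \right)}} = \frac{219}{-259} + \frac{291}{2 \cdot 5} = 219 \left(- \frac{1}{259}\right) + \frac{291}{10} = - \frac{219}{259} + 291 \cdot \frac{1}{10} = - \frac{219}{259} + \frac{291}{10} = \frac{73179}{2590}$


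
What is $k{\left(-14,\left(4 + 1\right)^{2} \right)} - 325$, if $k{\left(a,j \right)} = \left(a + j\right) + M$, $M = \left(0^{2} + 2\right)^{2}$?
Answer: $-310$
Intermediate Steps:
$M = 4$ ($M = \left(0 + 2\right)^{2} = 2^{2} = 4$)
$k{\left(a,j \right)} = 4 + a + j$ ($k{\left(a,j \right)} = \left(a + j\right) + 4 = 4 + a + j$)
$k{\left(-14,\left(4 + 1\right)^{2} \right)} - 325 = \left(4 - 14 + \left(4 + 1\right)^{2}\right) - 325 = \left(4 - 14 + 5^{2}\right) - 325 = \left(4 - 14 + 25\right) - 325 = 15 - 325 = -310$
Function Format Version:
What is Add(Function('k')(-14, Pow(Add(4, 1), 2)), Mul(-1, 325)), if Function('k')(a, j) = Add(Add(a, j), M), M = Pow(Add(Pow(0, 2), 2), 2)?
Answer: -310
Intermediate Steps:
M = 4 (M = Pow(Add(0, 2), 2) = Pow(2, 2) = 4)
Function('k')(a, j) = Add(4, a, j) (Function('k')(a, j) = Add(Add(a, j), 4) = Add(4, a, j))
Add(Function('k')(-14, Pow(Add(4, 1), 2)), Mul(-1, 325)) = Add(Add(4, -14, Pow(Add(4, 1), 2)), Mul(-1, 325)) = Add(Add(4, -14, Pow(5, 2)), -325) = Add(Add(4, -14, 25), -325) = Add(15, -325) = -310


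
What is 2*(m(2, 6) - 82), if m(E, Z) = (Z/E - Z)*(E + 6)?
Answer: -212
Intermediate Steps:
m(E, Z) = (6 + E)*(-Z + Z/E) (m(E, Z) = (-Z + Z/E)*(6 + E) = (6 + E)*(-Z + Z/E))
2*(m(2, 6) - 82) = 2*(-1*6*(-6 + 2*(5 + 2))/2 - 82) = 2*(-1*6*½*(-6 + 2*7) - 82) = 2*(-1*6*½*(-6 + 14) - 82) = 2*(-1*6*½*8 - 82) = 2*(-24 - 82) = 2*(-106) = -212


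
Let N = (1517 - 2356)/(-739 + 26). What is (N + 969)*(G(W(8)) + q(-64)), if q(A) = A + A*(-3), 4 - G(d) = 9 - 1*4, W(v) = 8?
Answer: 87850472/713 ≈ 1.2321e+5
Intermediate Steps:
G(d) = -1 (G(d) = 4 - (9 - 1*4) = 4 - (9 - 4) = 4 - 1*5 = 4 - 5 = -1)
N = 839/713 (N = -839/(-713) = -839*(-1/713) = 839/713 ≈ 1.1767)
q(A) = -2*A (q(A) = A - 3*A = -2*A)
(N + 969)*(G(W(8)) + q(-64)) = (839/713 + 969)*(-1 - 2*(-64)) = 691736*(-1 + 128)/713 = (691736/713)*127 = 87850472/713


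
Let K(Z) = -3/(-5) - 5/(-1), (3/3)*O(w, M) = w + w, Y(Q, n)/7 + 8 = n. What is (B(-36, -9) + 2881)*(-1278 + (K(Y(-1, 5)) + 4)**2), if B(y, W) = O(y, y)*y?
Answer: -162252558/25 ≈ -6.4901e+6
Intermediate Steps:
Y(Q, n) = -56 + 7*n
O(w, M) = 2*w (O(w, M) = w + w = 2*w)
K(Z) = 28/5 (K(Z) = -3*(-1/5) - 5*(-1) = 3/5 + 5 = 28/5)
B(y, W) = 2*y**2 (B(y, W) = (2*y)*y = 2*y**2)
(B(-36, -9) + 2881)*(-1278 + (K(Y(-1, 5)) + 4)**2) = (2*(-36)**2 + 2881)*(-1278 + (28/5 + 4)**2) = (2*1296 + 2881)*(-1278 + (48/5)**2) = (2592 + 2881)*(-1278 + 2304/25) = 5473*(-29646/25) = -162252558/25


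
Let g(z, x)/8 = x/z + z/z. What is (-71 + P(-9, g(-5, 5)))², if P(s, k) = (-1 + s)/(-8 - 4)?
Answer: 177241/36 ≈ 4923.4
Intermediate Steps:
g(z, x) = 8 + 8*x/z (g(z, x) = 8*(x/z + z/z) = 8*(x/z + 1) = 8*(1 + x/z) = 8 + 8*x/z)
P(s, k) = 1/12 - s/12 (P(s, k) = (-1 + s)/(-12) = (-1 + s)*(-1/12) = 1/12 - s/12)
(-71 + P(-9, g(-5, 5)))² = (-71 + (1/12 - 1/12*(-9)))² = (-71 + (1/12 + ¾))² = (-71 + ⅚)² = (-421/6)² = 177241/36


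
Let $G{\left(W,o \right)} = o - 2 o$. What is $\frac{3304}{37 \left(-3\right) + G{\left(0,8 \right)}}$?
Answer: $- \frac{472}{17} \approx -27.765$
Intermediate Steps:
$G{\left(W,o \right)} = - o$
$\frac{3304}{37 \left(-3\right) + G{\left(0,8 \right)}} = \frac{3304}{37 \left(-3\right) - 8} = \frac{3304}{-111 - 8} = \frac{3304}{-119} = 3304 \left(- \frac{1}{119}\right) = - \frac{472}{17}$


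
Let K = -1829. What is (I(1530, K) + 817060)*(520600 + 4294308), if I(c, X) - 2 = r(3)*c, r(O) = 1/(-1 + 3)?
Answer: 3937761764916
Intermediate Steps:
r(O) = ½ (r(O) = 1/2 = ½)
I(c, X) = 2 + c/2
(I(1530, K) + 817060)*(520600 + 4294308) = ((2 + (½)*1530) + 817060)*(520600 + 4294308) = ((2 + 765) + 817060)*4814908 = (767 + 817060)*4814908 = 817827*4814908 = 3937761764916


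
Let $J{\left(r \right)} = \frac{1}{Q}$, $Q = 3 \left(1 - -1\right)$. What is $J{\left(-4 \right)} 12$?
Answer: $2$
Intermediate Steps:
$Q = 6$ ($Q = 3 \left(1 + 1\right) = 3 \cdot 2 = 6$)
$J{\left(r \right)} = \frac{1}{6}$
$J{\left(-4 \right)} 12 = \frac{1}{6} \cdot 12 = 2$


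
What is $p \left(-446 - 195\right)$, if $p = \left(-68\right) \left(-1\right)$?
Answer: $-43588$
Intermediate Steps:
$p = 68$
$p \left(-446 - 195\right) = 68 \left(-446 - 195\right) = 68 \left(-641\right) = -43588$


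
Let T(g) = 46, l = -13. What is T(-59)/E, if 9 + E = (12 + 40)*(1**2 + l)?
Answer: -46/633 ≈ -0.072670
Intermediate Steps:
E = -633 (E = -9 + (12 + 40)*(1**2 - 13) = -9 + 52*(1 - 13) = -9 + 52*(-12) = -9 - 624 = -633)
T(-59)/E = 46/(-633) = 46*(-1/633) = -46/633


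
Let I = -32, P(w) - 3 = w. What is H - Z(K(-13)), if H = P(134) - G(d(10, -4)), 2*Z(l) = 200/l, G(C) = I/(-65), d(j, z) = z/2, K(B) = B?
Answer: 721/5 ≈ 144.20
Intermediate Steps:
P(w) = 3 + w
d(j, z) = z/2 (d(j, z) = z*(½) = z/2)
G(C) = 32/65 (G(C) = -32/(-65) = -32*(-1/65) = 32/65)
Z(l) = 100/l (Z(l) = (200/l)/2 = 100/l)
H = 8873/65 (H = (3 + 134) - 1*32/65 = 137 - 32/65 = 8873/65 ≈ 136.51)
H - Z(K(-13)) = 8873/65 - 100/(-13) = 8873/65 - 100*(-1)/13 = 8873/65 - 1*(-100/13) = 8873/65 + 100/13 = 721/5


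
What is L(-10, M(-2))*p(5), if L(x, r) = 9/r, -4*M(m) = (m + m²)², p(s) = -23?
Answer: 207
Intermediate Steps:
M(m) = -(m + m²)²/4
L(-10, M(-2))*p(5) = (9/((-¼*(-2)²*(1 - 2)²)))*(-23) = (9/((-¼*4*(-1)²)))*(-23) = (9/((-¼*4*1)))*(-23) = (9/(-1))*(-23) = (9*(-1))*(-23) = -9*(-23) = 207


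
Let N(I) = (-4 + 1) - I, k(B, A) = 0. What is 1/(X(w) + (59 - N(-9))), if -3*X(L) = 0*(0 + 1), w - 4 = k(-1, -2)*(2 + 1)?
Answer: 1/53 ≈ 0.018868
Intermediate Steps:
w = 4 (w = 4 + 0*(2 + 1) = 4 + 0*3 = 4 + 0 = 4)
N(I) = -3 - I
X(L) = 0 (X(L) = -0*(0 + 1) = -0 = -1/3*0 = 0)
1/(X(w) + (59 - N(-9))) = 1/(0 + (59 - (-3 - 1*(-9)))) = 1/(0 + (59 - (-3 + 9))) = 1/(0 + (59 - 1*6)) = 1/(0 + (59 - 6)) = 1/(0 + 53) = 1/53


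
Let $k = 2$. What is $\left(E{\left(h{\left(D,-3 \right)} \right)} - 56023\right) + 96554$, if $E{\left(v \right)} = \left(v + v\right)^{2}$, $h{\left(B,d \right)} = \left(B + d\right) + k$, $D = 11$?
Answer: $40931$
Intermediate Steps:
$h{\left(B,d \right)} = 2 + B + d$ ($h{\left(B,d \right)} = \left(B + d\right) + 2 = 2 + B + d$)
$E{\left(v \right)} = 4 v^{2}$ ($E{\left(v \right)} = \left(2 v\right)^{2} = 4 v^{2}$)
$\left(E{\left(h{\left(D,-3 \right)} \right)} - 56023\right) + 96554 = \left(4 \left(2 + 11 - 3\right)^{2} - 56023\right) + 96554 = \left(4 \cdot 10^{2} - 56023\right) + 96554 = \left(4 \cdot 100 - 56023\right) + 96554 = \left(400 - 56023\right) + 96554 = -55623 + 96554 = 40931$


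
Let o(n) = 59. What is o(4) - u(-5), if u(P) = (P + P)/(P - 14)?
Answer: 1111/19 ≈ 58.474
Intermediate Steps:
u(P) = 2*P/(-14 + P) (u(P) = (2*P)/(-14 + P) = 2*P/(-14 + P))
o(4) - u(-5) = 59 - 2*(-5)/(-14 - 5) = 59 - 2*(-5)/(-19) = 59 - 2*(-5)*(-1)/19 = 59 - 1*10/19 = 59 - 10/19 = 1111/19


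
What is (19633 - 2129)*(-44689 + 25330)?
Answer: -338859936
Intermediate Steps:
(19633 - 2129)*(-44689 + 25330) = 17504*(-19359) = -338859936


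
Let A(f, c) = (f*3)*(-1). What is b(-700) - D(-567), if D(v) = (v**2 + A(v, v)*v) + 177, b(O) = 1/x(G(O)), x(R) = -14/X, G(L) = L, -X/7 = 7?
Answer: 1285609/2 ≈ 6.4280e+5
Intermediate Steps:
X = -49 (X = -7*7 = -49)
x(R) = 2/7 (x(R) = -14/(-49) = -14*(-1/49) = 2/7)
b(O) = 7/2 (b(O) = 1/(2/7) = 7/2)
A(f, c) = -3*f (A(f, c) = (3*f)*(-1) = -3*f)
D(v) = 177 - 2*v**2 (D(v) = (v**2 + (-3*v)*v) + 177 = (v**2 - 3*v**2) + 177 = -2*v**2 + 177 = 177 - 2*v**2)
b(-700) - D(-567) = 7/2 - (177 - 2*(-567)**2) = 7/2 - (177 - 2*321489) = 7/2 - (177 - 642978) = 7/2 - 1*(-642801) = 7/2 + 642801 = 1285609/2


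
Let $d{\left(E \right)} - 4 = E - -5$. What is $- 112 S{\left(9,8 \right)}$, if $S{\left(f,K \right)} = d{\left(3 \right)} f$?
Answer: $-12096$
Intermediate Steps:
$d{\left(E \right)} = 9 + E$ ($d{\left(E \right)} = 4 + \left(E - -5\right) = 4 + \left(E + 5\right) = 4 + \left(5 + E\right) = 9 + E$)
$S{\left(f,K \right)} = 12 f$ ($S{\left(f,K \right)} = \left(9 + 3\right) f = 12 f$)
$- 112 S{\left(9,8 \right)} = - 112 \cdot 12 \cdot 9 = \left(-112\right) 108 = -12096$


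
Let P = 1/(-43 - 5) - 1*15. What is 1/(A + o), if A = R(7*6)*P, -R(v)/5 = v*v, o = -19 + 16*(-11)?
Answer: 4/529155 ≈ 7.5592e-6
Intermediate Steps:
P = -721/48 (P = 1/(-48) - 15 = -1/48 - 15 = -721/48 ≈ -15.021)
o = -195 (o = -19 - 176 = -195)
R(v) = -5*v² (R(v) = -5*v*v = -5*v²)
A = 529935/4 (A = -5*(7*6)²*(-721/48) = -5*42²*(-721/48) = -5*1764*(-721/48) = -8820*(-721/48) = 529935/4 ≈ 1.3248e+5)
1/(A + o) = 1/(529935/4 - 195) = 1/(529155/4) = 4/529155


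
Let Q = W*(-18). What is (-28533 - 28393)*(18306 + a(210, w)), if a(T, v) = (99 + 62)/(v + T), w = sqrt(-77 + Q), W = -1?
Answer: 56926*(-18306*sqrt(59) + 3844421*I)/(sqrt(59) - 210*I) ≈ -1.0421e+9 + 1594.2*I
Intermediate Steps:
Q = 18 (Q = -1*(-18) = 18)
w = I*sqrt(59) (w = sqrt(-77 + 18) = sqrt(-59) = I*sqrt(59) ≈ 7.6811*I)
a(T, v) = 161/(T + v)
(-28533 - 28393)*(18306 + a(210, w)) = (-28533 - 28393)*(18306 + 161/(210 + I*sqrt(59))) = -56926*(18306 + 161/(210 + I*sqrt(59))) = -1042087356 - 9165086/(210 + I*sqrt(59))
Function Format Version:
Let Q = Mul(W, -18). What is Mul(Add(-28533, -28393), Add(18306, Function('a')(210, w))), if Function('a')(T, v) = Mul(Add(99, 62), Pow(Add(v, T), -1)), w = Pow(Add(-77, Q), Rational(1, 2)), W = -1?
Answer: Mul(56926, Pow(Add(Pow(59, Rational(1, 2)), Mul(-210, I)), -1), Add(Mul(-18306, Pow(59, Rational(1, 2))), Mul(3844421, I))) ≈ Add(-1.0421e+9, Mul(1594.2, I))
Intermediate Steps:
Q = 18 (Q = Mul(-1, -18) = 18)
w = Mul(I, Pow(59, Rational(1, 2))) (w = Pow(Add(-77, 18), Rational(1, 2)) = Pow(-59, Rational(1, 2)) = Mul(I, Pow(59, Rational(1, 2))) ≈ Mul(7.6811, I))
Function('a')(T, v) = Mul(161, Pow(Add(T, v), -1))
Mul(Add(-28533, -28393), Add(18306, Function('a')(210, w))) = Mul(Add(-28533, -28393), Add(18306, Mul(161, Pow(Add(210, Mul(I, Pow(59, Rational(1, 2)))), -1)))) = Mul(-56926, Add(18306, Mul(161, Pow(Add(210, Mul(I, Pow(59, Rational(1, 2)))), -1)))) = Add(-1042087356, Mul(-9165086, Pow(Add(210, Mul(I, Pow(59, Rational(1, 2)))), -1)))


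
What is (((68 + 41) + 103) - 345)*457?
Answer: -60781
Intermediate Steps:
(((68 + 41) + 103) - 345)*457 = ((109 + 103) - 345)*457 = (212 - 345)*457 = -133*457 = -60781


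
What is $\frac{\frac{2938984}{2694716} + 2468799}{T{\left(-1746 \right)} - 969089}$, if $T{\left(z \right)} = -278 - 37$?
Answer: $- \frac{1663178776267}{653067117316} \approx -2.5467$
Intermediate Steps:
$T{\left(z \right)} = -315$ ($T{\left(z \right)} = -278 - 37 = -315$)
$\frac{\frac{2938984}{2694716} + 2468799}{T{\left(-1746 \right)} - 969089} = \frac{\frac{2938984}{2694716} + 2468799}{-315 - 969089} = \frac{2938984 \cdot \frac{1}{2694716} + 2468799}{-969404} = \left(\frac{734746}{673679} + 2468799\right) \left(- \frac{1}{969404}\right) = \frac{1663178776267}{673679} \left(- \frac{1}{969404}\right) = - \frac{1663178776267}{653067117316}$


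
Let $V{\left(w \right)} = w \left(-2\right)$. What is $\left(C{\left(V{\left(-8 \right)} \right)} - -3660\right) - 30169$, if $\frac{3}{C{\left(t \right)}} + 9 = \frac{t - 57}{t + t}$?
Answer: $- \frac{8721557}{329} \approx -26509.0$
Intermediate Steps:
$V{\left(w \right)} = - 2 w$
$C{\left(t \right)} = \frac{3}{-9 + \frac{-57 + t}{2 t}}$ ($C{\left(t \right)} = \frac{3}{-9 + \frac{t - 57}{t + t}} = \frac{3}{-9 + \frac{-57 + t}{2 t}}$)
$\left(C{\left(V{\left(-8 \right)} \right)} - -3660\right) - 30169 = \left(- \frac{6 \left(\left(-2\right) \left(-8\right)\right)}{57 + 17 \left(\left(-2\right) \left(-8\right)\right)} - -3660\right) - 30169 = \left(\left(-6\right) 16 \frac{1}{57 + 17 \cdot 16} + \left(-8517 + 12177\right)\right) - 30169 = \left(\left(-6\right) 16 \frac{1}{57 + 272} + 3660\right) - 30169 = \left(\left(-6\right) 16 \cdot \frac{1}{329} + 3660\right) - 30169 = \left(- \frac{96}{329} + 3660\right) - 30169 = \frac{1204044}{329} - 30169 = - \frac{8721557}{329}$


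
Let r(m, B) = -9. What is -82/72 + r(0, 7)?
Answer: -365/36 ≈ -10.139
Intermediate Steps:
-82/72 + r(0, 7) = -82/72 - 9 = (1/72)*(-82) - 9 = -41/36 - 9 = -365/36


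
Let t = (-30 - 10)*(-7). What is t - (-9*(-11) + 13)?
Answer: 168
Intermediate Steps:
t = 280 (t = -40*(-7) = 280)
t - (-9*(-11) + 13) = 280 - (-9*(-11) + 13) = 280 - (99 + 13) = 280 - 1*112 = 280 - 112 = 168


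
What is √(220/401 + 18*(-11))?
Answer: I*√31750378/401 ≈ 14.052*I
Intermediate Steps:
√(220/401 + 18*(-11)) = √(220*(1/401) - 198) = √(220/401 - 198) = √(-79178/401) = I*√31750378/401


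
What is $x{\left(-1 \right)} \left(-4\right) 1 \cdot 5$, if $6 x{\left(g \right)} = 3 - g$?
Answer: $- \frac{40}{3} \approx -13.333$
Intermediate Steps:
$x{\left(g \right)} = \frac{1}{2} - \frac{g}{6}$ ($x{\left(g \right)} = \frac{3 - g}{6} = \frac{1}{2} - \frac{g}{6}$)
$x{\left(-1 \right)} \left(-4\right) 1 \cdot 5 = \left(\frac{1}{2} - - \frac{1}{6}\right) \left(-4\right) 1 \cdot 5 = \left(\frac{1}{2} + \frac{1}{6}\right) \left(-4\right) 5 = \frac{2}{3} \left(-4\right) 5 = \left(- \frac{8}{3}\right) 5 = - \frac{40}{3}$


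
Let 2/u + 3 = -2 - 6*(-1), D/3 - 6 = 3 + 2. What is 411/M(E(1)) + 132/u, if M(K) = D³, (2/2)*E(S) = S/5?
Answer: 790751/11979 ≈ 66.011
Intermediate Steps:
D = 33 (D = 18 + 3*(3 + 2) = 18 + 3*5 = 18 + 15 = 33)
E(S) = S/5
u = 2 (u = 2/(-3 + (-2 - 6*(-1))) = 2/(-3 + (-2 + 6)) = 2/(-3 + 4) = 2/1 = 2*1 = 2)
M(K) = 35937 (M(K) = 33³ = 35937)
411/M(E(1)) + 132/u = 411/35937 + 132/2 = 411*(1/35937) + 132*(½) = 137/11979 + 66 = 790751/11979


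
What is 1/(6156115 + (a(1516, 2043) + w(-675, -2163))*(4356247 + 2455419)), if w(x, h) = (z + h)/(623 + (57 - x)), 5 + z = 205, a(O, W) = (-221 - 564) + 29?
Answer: -1355/6982764181613 ≈ -1.9405e-10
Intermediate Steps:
a(O, W) = -756 (a(O, W) = -785 + 29 = -756)
z = 200 (z = -5 + 205 = 200)
w(x, h) = (200 + h)/(680 - x) (w(x, h) = (200 + h)/(623 + (57 - x)) = (200 + h)/(680 - x))
1/(6156115 + (a(1516, 2043) + w(-675, -2163))*(4356247 + 2455419)) = 1/(6156115 + (-756 + (-200 - 1*(-2163))/(-680 - 675))*(4356247 + 2455419)) = 1/(6156115 + (-756 + (-200 + 2163)/(-1355))*6811666) = 1/(6156115 + (-756 - 1/1355*1963)*6811666) = 1/(6156115 + (-756 - 1963/1355)*6811666) = 1/(6156115 - 1026343/1355*6811666) = 1/(6156115 - 6991105717438/1355) = 1/(-6982764181613/1355) = -1355/6982764181613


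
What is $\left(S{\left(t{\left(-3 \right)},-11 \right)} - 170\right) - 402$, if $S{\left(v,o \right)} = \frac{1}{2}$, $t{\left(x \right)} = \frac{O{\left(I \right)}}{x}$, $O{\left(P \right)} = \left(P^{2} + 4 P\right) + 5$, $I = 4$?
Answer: $- \frac{1143}{2} \approx -571.5$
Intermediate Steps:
$O{\left(P \right)} = 5 + P^{2} + 4 P$
$t{\left(x \right)} = \frac{37}{x}$ ($t{\left(x \right)} = \frac{5 + 4^{2} + 4 \cdot 4}{x} = \frac{5 + 16 + 16}{x} = \frac{37}{x}$)
$S{\left(v,o \right)} = \frac{1}{2}$
$\left(S{\left(t{\left(-3 \right)},-11 \right)} - 170\right) - 402 = \left(\frac{1}{2} - 170\right) - 402 = - \frac{339}{2} - 402 = - \frac{1143}{2}$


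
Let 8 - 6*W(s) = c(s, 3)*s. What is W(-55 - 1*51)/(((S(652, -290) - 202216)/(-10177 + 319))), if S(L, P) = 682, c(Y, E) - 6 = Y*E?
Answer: -27162076/100767 ≈ -269.55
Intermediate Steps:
c(Y, E) = 6 + E*Y (c(Y, E) = 6 + Y*E = 6 + E*Y)
W(s) = 4/3 - s*(6 + 3*s)/6 (W(s) = 4/3 - (6 + 3*s)*s/6 = 4/3 - s*(6 + 3*s)/6)
W(-55 - 1*51)/(((S(652, -290) - 202216)/(-10177 + 319))) = (4/3 - (-55 - 1*51)*(2 + (-55 - 1*51))/2)/(((682 - 202216)/(-10177 + 319))) = (4/3 - (-55 - 51)*(2 + (-55 - 51))/2)/((-201534/(-9858))) = (4/3 - 1/2*(-106)*(2 - 106))/((-201534*(-1/9858))) = (4/3 - 1/2*(-106)*(-104))/(33589/1643) = (4/3 - 5512)*(1643/33589) = -16532/3*1643/33589 = -27162076/100767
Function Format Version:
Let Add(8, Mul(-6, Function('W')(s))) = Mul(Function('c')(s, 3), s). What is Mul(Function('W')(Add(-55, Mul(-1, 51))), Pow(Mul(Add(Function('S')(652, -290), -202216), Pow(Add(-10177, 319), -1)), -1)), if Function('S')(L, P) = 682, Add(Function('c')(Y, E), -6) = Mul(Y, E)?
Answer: Rational(-27162076, 100767) ≈ -269.55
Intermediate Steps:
Function('c')(Y, E) = Add(6, Mul(E, Y)) (Function('c')(Y, E) = Add(6, Mul(Y, E)) = Add(6, Mul(E, Y)))
Function('W')(s) = Add(Rational(4, 3), Mul(Rational(-1, 6), s, Add(6, Mul(3, s)))) (Function('W')(s) = Add(Rational(4, 3), Mul(Rational(-1, 6), Mul(Add(6, Mul(3, s)), s))) = Add(Rational(4, 3), Mul(Rational(-1, 6), Mul(s, Add(6, Mul(3, s))))) = Add(Rational(4, 3), Mul(Rational(-1, 6), s, Add(6, Mul(3, s)))))
Mul(Function('W')(Add(-55, Mul(-1, 51))), Pow(Mul(Add(Function('S')(652, -290), -202216), Pow(Add(-10177, 319), -1)), -1)) = Mul(Add(Rational(4, 3), Mul(Rational(-1, 2), Add(-55, Mul(-1, 51)), Add(2, Add(-55, Mul(-1, 51))))), Pow(Mul(Add(682, -202216), Pow(Add(-10177, 319), -1)), -1)) = Mul(Add(Rational(4, 3), Mul(Rational(-1, 2), Add(-55, -51), Add(2, Add(-55, -51)))), Pow(Mul(-201534, Pow(-9858, -1)), -1)) = Mul(Add(Rational(4, 3), Mul(Rational(-1, 2), -106, Add(2, -106))), Pow(Mul(-201534, Rational(-1, 9858)), -1)) = Mul(Add(Rational(4, 3), Mul(Rational(-1, 2), -106, -104)), Pow(Rational(33589, 1643), -1)) = Mul(Add(Rational(4, 3), -5512), Rational(1643, 33589)) = Mul(Rational(-16532, 3), Rational(1643, 33589)) = Rational(-27162076, 100767)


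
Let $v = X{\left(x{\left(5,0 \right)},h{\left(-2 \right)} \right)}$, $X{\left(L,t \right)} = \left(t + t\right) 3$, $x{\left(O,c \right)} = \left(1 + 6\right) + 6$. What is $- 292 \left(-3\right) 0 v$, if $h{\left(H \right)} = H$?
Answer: $0$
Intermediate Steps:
$x{\left(O,c \right)} = 13$ ($x{\left(O,c \right)} = 7 + 6 = 13$)
$X{\left(L,t \right)} = 6 t$ ($X{\left(L,t \right)} = 2 t 3 = 6 t$)
$v = -12$ ($v = 6 \left(-2\right) = -12$)
$- 292 \left(-3\right) 0 v = - 292 \left(-3\right) 0 \left(-12\right) = - 292 \cdot 0 \left(-12\right) = \left(-292\right) 0 = 0$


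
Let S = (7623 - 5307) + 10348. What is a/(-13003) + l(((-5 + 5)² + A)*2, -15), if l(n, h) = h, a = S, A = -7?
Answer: -207709/13003 ≈ -15.974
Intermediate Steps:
S = 12664 (S = 2316 + 10348 = 12664)
a = 12664
a/(-13003) + l(((-5 + 5)² + A)*2, -15) = 12664/(-13003) - 15 = 12664*(-1/13003) - 15 = -12664/13003 - 15 = -207709/13003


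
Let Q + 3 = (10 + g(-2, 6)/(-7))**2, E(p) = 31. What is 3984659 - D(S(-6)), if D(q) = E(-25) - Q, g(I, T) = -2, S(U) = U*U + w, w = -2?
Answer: 195251809/49 ≈ 3.9847e+6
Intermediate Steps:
S(U) = -2 + U**2 (S(U) = U*U - 2 = U**2 - 2 = -2 + U**2)
Q = 5037/49 (Q = -3 + (10 - 2/(-7))**2 = -3 + (10 - 2*(-1/7))**2 = -3 + (10 + 2/7)**2 = -3 + (72/7)**2 = -3 + 5184/49 = 5037/49 ≈ 102.80)
D(q) = -3518/49 (D(q) = 31 - 1*5037/49 = 31 - 5037/49 = -3518/49)
3984659 - D(S(-6)) = 3984659 - 1*(-3518/49) = 3984659 + 3518/49 = 195251809/49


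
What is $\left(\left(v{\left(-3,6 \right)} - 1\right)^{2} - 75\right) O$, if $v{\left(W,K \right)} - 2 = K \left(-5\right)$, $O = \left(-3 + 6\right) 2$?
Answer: $4596$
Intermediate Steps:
$O = 6$ ($O = 3 \cdot 2 = 6$)
$v{\left(W,K \right)} = 2 - 5 K$ ($v{\left(W,K \right)} = 2 + K \left(-5\right) = 2 - 5 K$)
$\left(\left(v{\left(-3,6 \right)} - 1\right)^{2} - 75\right) O = \left(\left(\left(2 - 30\right) - 1\right)^{2} - 75\right) 6 = \left(\left(-28 - 1\right)^{2} - 75\right) 6 = \left(\left(-29\right)^{2} - 75\right) 6 = \left(841 - 75\right) 6 = 766 \cdot 6 = 4596$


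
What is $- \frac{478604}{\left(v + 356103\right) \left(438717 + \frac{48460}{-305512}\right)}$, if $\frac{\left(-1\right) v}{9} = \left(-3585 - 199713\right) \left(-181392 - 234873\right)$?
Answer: $\frac{36554816312}{25521012328642060780197} \approx 1.4323 \cdot 10^{-12}$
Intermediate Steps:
$v = -761632577730$ ($v = - 9 \left(-3585 - 199713\right) \left(-181392 - 234873\right) = - 9 \left(\left(-203298\right) \left(-416265\right)\right) = \left(-9\right) 84625841970 = -761632577730$)
$- \frac{478604}{\left(v + 356103\right) \left(438717 + \frac{48460}{-305512}\right)} = - \frac{478604}{\left(-761632577730 + 356103\right) \left(438717 + \frac{48460}{-305512}\right)} = - \frac{478604}{\left(-761632221627\right) \left(438717 + 48460 \left(- \frac{1}{305512}\right)\right)} = - \frac{478604}{\left(-761632221627\right) \left(438717 - \frac{12115}{76378}\right)} = - \frac{478604}{\left(-761632221627\right) \frac{33508314911}{76378}} = - \frac{478604}{- \frac{25521012328642060780197}{76378}} = \left(-478604\right) \left(- \frac{76378}{25521012328642060780197}\right) = \frac{36554816312}{25521012328642060780197}$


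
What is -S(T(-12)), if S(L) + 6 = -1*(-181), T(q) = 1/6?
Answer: -175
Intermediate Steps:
T(q) = 1/6
S(L) = 175 (S(L) = -6 - 1*(-181) = -6 + 181 = 175)
-S(T(-12)) = -1*175 = -175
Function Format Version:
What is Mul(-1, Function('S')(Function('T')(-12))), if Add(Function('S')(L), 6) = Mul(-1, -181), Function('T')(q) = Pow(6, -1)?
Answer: -175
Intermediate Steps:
Function('T')(q) = Rational(1, 6)
Function('S')(L) = 175 (Function('S')(L) = Add(-6, Mul(-1, -181)) = Add(-6, 181) = 175)
Mul(-1, Function('S')(Function('T')(-12))) = Mul(-1, 175) = -175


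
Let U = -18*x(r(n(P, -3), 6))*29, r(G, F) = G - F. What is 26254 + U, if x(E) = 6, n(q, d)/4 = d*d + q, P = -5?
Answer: 23122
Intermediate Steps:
n(q, d) = 4*q + 4*d**2 (n(q, d) = 4*(d*d + q) = 4*(d**2 + q) = 4*(q + d**2) = 4*q + 4*d**2)
U = -3132 (U = -18*6*29 = -108*29 = -3132)
26254 + U = 26254 - 3132 = 23122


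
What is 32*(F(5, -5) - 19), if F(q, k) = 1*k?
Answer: -768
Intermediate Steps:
F(q, k) = k
32*(F(5, -5) - 19) = 32*(-5 - 19) = 32*(-24) = -768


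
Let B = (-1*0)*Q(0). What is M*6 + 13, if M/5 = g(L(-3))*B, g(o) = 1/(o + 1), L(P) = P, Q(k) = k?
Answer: 13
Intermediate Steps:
g(o) = 1/(1 + o)
B = 0 (B = -1*0*0 = 0*0 = 0)
M = 0 (M = 5*(0/(1 - 3)) = 5*(0/(-2)) = 5*(-½*0) = 5*0 = 0)
M*6 + 13 = 0*6 + 13 = 0 + 13 = 13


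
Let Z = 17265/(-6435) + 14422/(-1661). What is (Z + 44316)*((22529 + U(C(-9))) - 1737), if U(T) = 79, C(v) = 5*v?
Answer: 19966658909085/21593 ≈ 9.2468e+8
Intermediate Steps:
Z = -736259/64779 (Z = 17265*(-1/6435) + 14422*(-1/1661) = -1151/429 - 14422/1661 = -736259/64779 ≈ -11.366)
(Z + 44316)*((22529 + U(C(-9))) - 1737) = (-736259/64779 + 44316)*((22529 + 79) - 1737) = 2870009905*(22608 - 1737)/64779 = (2870009905/64779)*20871 = 19966658909085/21593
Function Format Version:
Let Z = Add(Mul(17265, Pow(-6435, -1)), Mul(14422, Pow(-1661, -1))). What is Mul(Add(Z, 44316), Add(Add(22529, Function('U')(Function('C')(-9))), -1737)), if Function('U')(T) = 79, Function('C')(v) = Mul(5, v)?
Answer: Rational(19966658909085, 21593) ≈ 9.2468e+8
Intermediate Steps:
Z = Rational(-736259, 64779) (Z = Add(Mul(17265, Rational(-1, 6435)), Mul(14422, Rational(-1, 1661))) = Add(Rational(-1151, 429), Rational(-14422, 1661)) = Rational(-736259, 64779) ≈ -11.366)
Mul(Add(Z, 44316), Add(Add(22529, Function('U')(Function('C')(-9))), -1737)) = Mul(Add(Rational(-736259, 64779), 44316), Add(Add(22529, 79), -1737)) = Mul(Rational(2870009905, 64779), Add(22608, -1737)) = Mul(Rational(2870009905, 64779), 20871) = Rational(19966658909085, 21593)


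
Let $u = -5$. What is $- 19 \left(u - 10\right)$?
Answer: $285$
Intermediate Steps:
$- 19 \left(u - 10\right) = - 19 \left(-5 - 10\right) = \left(-19\right) \left(-15\right) = 285$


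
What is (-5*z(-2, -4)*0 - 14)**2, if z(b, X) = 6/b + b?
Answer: 196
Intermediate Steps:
z(b, X) = b + 6/b
(-5*z(-2, -4)*0 - 14)**2 = (-5*(-2 + 6/(-2))*0 - 14)**2 = (-5*(-2 + 6*(-1/2))*0 - 14)**2 = (-5*(-2 - 3)*0 - 14)**2 = (-5*(-5)*0 - 14)**2 = (25*0 - 14)**2 = (0 - 14)**2 = (-14)**2 = 196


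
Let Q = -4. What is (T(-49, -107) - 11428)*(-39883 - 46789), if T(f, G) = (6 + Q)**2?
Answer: 990140928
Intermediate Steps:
T(f, G) = 4 (T(f, G) = (6 - 4)**2 = 2**2 = 4)
(T(-49, -107) - 11428)*(-39883 - 46789) = (4 - 11428)*(-39883 - 46789) = -11424*(-86672) = 990140928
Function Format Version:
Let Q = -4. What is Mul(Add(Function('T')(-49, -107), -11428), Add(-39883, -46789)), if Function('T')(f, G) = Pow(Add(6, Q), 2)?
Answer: 990140928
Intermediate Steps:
Function('T')(f, G) = 4 (Function('T')(f, G) = Pow(Add(6, -4), 2) = Pow(2, 2) = 4)
Mul(Add(Function('T')(-49, -107), -11428), Add(-39883, -46789)) = Mul(Add(4, -11428), Add(-39883, -46789)) = Mul(-11424, -86672) = 990140928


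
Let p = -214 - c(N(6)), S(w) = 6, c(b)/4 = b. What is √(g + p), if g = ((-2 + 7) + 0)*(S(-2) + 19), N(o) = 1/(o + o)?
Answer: 2*I*√201/3 ≈ 9.4516*I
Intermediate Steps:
N(o) = 1/(2*o)
c(b) = 4*b
g = 125 (g = ((-2 + 7) + 0)*(6 + 19) = (5 + 0)*25 = 5*25 = 125)
p = -643/3 (p = -214 - 4*(½)/6 = -214 - 4*(½)*(⅙) = -214 - 4/12 = -214 - 1*⅓ = -214 - ⅓ = -643/3 ≈ -214.33)
√(g + p) = √(125 - 643/3) = √(-268/3) = 2*I*√201/3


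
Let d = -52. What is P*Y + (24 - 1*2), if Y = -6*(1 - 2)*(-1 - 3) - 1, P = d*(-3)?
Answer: -3878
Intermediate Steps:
P = 156 (P = -52*(-3) = 156)
Y = -25 (Y = -(-6)*(-4) - 1 = -6*4 - 1 = -24 - 1 = -25)
P*Y + (24 - 1*2) = 156*(-25) + (24 - 1*2) = -3900 + (24 - 2) = -3900 + 22 = -3878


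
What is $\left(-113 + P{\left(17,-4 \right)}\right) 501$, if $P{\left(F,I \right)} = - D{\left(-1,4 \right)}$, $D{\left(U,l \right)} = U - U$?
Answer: $-56613$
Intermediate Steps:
$D{\left(U,l \right)} = 0$
$P{\left(F,I \right)} = 0$ ($P{\left(F,I \right)} = \left(-1\right) 0 = 0$)
$\left(-113 + P{\left(17,-4 \right)}\right) 501 = \left(-113 + 0\right) 501 = \left(-113\right) 501 = -56613$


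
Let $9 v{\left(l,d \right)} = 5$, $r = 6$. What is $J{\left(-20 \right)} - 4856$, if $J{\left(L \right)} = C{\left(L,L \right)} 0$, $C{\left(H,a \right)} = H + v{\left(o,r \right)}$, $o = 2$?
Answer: $-4856$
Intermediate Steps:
$v{\left(l,d \right)} = \frac{5}{9}$ ($v{\left(l,d \right)} = \frac{1}{9} \cdot 5 = \frac{5}{9}$)
$C{\left(H,a \right)} = \frac{5}{9} + H$ ($C{\left(H,a \right)} = H + \frac{5}{9} = \frac{5}{9} + H$)
$J{\left(L \right)} = 0$ ($J{\left(L \right)} = \left(\frac{5}{9} + L\right) 0 = 0$)
$J{\left(-20 \right)} - 4856 = 0 - 4856 = -4856$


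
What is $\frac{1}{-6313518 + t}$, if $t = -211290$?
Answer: $- \frac{1}{6524808} \approx -1.5326 \cdot 10^{-7}$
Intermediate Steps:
$\frac{1}{-6313518 + t} = \frac{1}{-6313518 - 211290} = \frac{1}{-6524808} = - \frac{1}{6524808}$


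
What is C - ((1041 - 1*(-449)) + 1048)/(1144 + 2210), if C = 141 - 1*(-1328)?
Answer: 820748/559 ≈ 1468.2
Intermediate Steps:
C = 1469 (C = 141 + 1328 = 1469)
C - ((1041 - 1*(-449)) + 1048)/(1144 + 2210) = 1469 - ((1041 - 1*(-449)) + 1048)/(1144 + 2210) = 1469 - ((1041 + 449) + 1048)/3354 = 1469 - (1490 + 1048)/3354 = 1469 - 2538/3354 = 1469 - 1*423/559 = 1469 - 423/559 = 820748/559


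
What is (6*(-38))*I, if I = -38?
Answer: 8664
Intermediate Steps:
(6*(-38))*I = (6*(-38))*(-38) = -228*(-38) = 8664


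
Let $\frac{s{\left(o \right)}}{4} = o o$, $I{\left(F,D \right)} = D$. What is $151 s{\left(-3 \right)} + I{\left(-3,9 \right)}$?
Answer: $5445$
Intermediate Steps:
$s{\left(o \right)} = 4 o^{2}$ ($s{\left(o \right)} = 4 o o = 4 o^{2}$)
$151 s{\left(-3 \right)} + I{\left(-3,9 \right)} = 151 \cdot 4 \left(-3\right)^{2} + 9 = 151 \cdot 4 \cdot 9 + 9 = 151 \cdot 36 + 9 = 5436 + 9 = 5445$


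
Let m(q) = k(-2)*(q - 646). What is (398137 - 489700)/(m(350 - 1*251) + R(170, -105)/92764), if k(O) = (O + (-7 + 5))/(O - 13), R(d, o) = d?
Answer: 63703125990/101482541 ≈ 627.72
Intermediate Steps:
k(O) = (-2 + O)/(-13 + O) (k(O) = (O - 2)/(-13 + O) = (-2 + O)/(-13 + O))
m(q) = -2584/15 + 4*q/15 (m(q) = ((-2 - 2)/(-13 - 2))*(q - 646) = (-4/(-15))*(-646 + q) = (-1/15*(-4))*(-646 + q) = 4*(-646 + q)/15 = -2584/15 + 4*q/15)
(398137 - 489700)/(m(350 - 1*251) + R(170, -105)/92764) = (398137 - 489700)/((-2584/15 + 4*(350 - 1*251)/15) + 170/92764) = -91563/((-2584/15 + 4*(350 - 251)/15) + 170*(1/92764)) = -91563/((-2584/15 + (4/15)*99) + 85/46382) = -91563/((-2584/15 + 132/5) + 85/46382) = -91563/(-2188/15 + 85/46382) = -91563/(-101482541/695730) = -91563*(-695730/101482541) = 63703125990/101482541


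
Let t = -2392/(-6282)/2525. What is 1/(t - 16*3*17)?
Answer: -7931025/6471715204 ≈ -0.0012255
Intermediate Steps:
t = 1196/7931025 (t = -2392*(-1/6282)*(1/2525) = (1196/3141)*(1/2525) = 1196/7931025 ≈ 0.00015080)
1/(t - 16*3*17) = 1/(1196/7931025 - 16*3*17) = 1/(1196/7931025 - 48*17) = 1/(1196/7931025 - 816) = 1/(-6471715204/7931025) = -7931025/6471715204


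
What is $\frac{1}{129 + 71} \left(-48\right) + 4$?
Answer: $\frac{94}{25} \approx 3.76$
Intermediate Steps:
$\frac{1}{129 + 71} \left(-48\right) + 4 = \frac{1}{200} \left(-48\right) + 4 = - \frac{6}{25} + 4 = \frac{94}{25}$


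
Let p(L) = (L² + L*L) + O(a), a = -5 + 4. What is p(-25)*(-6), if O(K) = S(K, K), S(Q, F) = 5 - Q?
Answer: -7536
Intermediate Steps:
a = -1
O(K) = 5 - K
p(L) = 6 + 2*L² (p(L) = (L² + L*L) + (5 - 1*(-1)) = (L² + L²) + (5 + 1) = 2*L² + 6 = 6 + 2*L²)
p(-25)*(-6) = (6 + 2*(-25)²)*(-6) = (6 + 2*625)*(-6) = (6 + 1250)*(-6) = 1256*(-6) = -7536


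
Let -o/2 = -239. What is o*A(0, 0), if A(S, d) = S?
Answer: 0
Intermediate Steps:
o = 478 (o = -2*(-239) = 478)
o*A(0, 0) = 478*0 = 0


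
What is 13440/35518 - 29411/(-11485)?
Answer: 85641307/29137445 ≈ 2.9392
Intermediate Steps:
13440/35518 - 29411/(-11485) = 13440*(1/35518) - 29411*(-1/11485) = 960/2537 + 29411/11485 = 85641307/29137445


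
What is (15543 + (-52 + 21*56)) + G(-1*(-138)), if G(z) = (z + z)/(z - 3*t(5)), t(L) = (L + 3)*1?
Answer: 316719/19 ≈ 16669.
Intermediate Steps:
t(L) = 3 + L (t(L) = (3 + L)*1 = 3 + L)
G(z) = 2*z/(-24 + z) (G(z) = (z + z)/(z - 3*(3 + 5)) = (2*z)/(z - 3*8) = (2*z)/(z - 24) = (2*z)/(-24 + z) = 2*z/(-24 + z))
(15543 + (-52 + 21*56)) + G(-1*(-138)) = (15543 + (-52 + 21*56)) + 2*(-1*(-138))/(-24 - 1*(-138)) = (15543 + (-52 + 1176)) + 2*138/(-24 + 138) = (15543 + 1124) + 2*138/114 = 16667 + 2*138*(1/114) = 16667 + 46/19 = 316719/19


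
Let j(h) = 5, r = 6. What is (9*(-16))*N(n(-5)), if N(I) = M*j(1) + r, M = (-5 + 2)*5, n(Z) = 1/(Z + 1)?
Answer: 9936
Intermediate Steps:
n(Z) = 1/(1 + Z)
M = -15 (M = -3*5 = -15)
N(I) = -69 (N(I) = -15*5 + 6 = -75 + 6 = -69)
(9*(-16))*N(n(-5)) = (9*(-16))*(-69) = -144*(-69) = 9936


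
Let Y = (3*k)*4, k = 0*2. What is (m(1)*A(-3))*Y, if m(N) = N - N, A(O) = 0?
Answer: 0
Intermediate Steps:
k = 0
m(N) = 0
Y = 0 (Y = (3*0)*4 = 0*4 = 0)
(m(1)*A(-3))*Y = (0*0)*0 = 0*0 = 0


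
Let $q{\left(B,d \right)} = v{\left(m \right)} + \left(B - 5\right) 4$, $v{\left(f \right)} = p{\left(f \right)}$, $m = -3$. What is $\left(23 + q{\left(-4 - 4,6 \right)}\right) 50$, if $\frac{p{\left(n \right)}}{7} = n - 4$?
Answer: $-3900$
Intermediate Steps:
$p{\left(n \right)} = -28 + 7 n$ ($p{\left(n \right)} = 7 \left(n - 4\right) = 7 \left(-4 + n\right) = -28 + 7 n$)
$v{\left(f \right)} = -28 + 7 f$
$q{\left(B,d \right)} = -69 + 4 B$ ($q{\left(B,d \right)} = \left(-28 + 7 \left(-3\right)\right) + \left(B - 5\right) 4 = \left(-28 - 21\right) + \left(-5 + B\right) 4 = -49 + \left(-20 + 4 B\right) = -69 + 4 B$)
$\left(23 + q{\left(-4 - 4,6 \right)}\right) 50 = \left(23 - \left(69 - 4 \left(-4 - 4\right)\right)\right) 50 = \left(23 + \left(-69 + 4 \left(-8\right)\right)\right) 50 = \left(23 - 101\right) 50 = \left(-78\right) 50 = -3900$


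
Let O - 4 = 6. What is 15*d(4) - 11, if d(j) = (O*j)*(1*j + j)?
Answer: 4789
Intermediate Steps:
O = 10 (O = 4 + 6 = 10)
d(j) = 20*j² (d(j) = (10*j)*(1*j + j) = (10*j)*(j + j) = (10*j)*(2*j) = 20*j²)
15*d(4) - 11 = 15*(20*4²) - 11 = 15*(20*16) - 11 = 15*320 - 11 = 4800 - 11 = 4789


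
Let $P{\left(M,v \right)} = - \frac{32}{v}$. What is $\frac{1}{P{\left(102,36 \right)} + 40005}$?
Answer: $\frac{9}{360037} \approx 2.4997 \cdot 10^{-5}$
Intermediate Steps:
$\frac{1}{P{\left(102,36 \right)} + 40005} = \frac{1}{- \frac{32}{36} + 40005} = \frac{1}{\left(-32\right) \frac{1}{36} + 40005} = \frac{1}{- \frac{8}{9} + 40005} = \frac{1}{\frac{360037}{9}} = \frac{9}{360037}$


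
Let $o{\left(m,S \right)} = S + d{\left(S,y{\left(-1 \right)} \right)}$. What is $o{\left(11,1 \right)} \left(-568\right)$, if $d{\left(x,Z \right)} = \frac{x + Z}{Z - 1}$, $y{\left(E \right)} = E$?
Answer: $-568$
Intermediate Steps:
$d{\left(x,Z \right)} = \frac{Z + x}{-1 + Z}$
$o{\left(m,S \right)} = \frac{1}{2} + \frac{S}{2}$ ($o{\left(m,S \right)} = S + \frac{-1 + S}{-1 - 1} = S + \frac{-1 + S}{-2} = S - \frac{-1 + S}{2} = S - \left(- \frac{1}{2} + \frac{S}{2}\right) = \frac{1}{2} + \frac{S}{2}$)
$o{\left(11,1 \right)} \left(-568\right) = \left(\frac{1}{2} + \frac{1}{2} \cdot 1\right) \left(-568\right) = \left(\frac{1}{2} + \frac{1}{2}\right) \left(-568\right) = 1 \left(-568\right) = -568$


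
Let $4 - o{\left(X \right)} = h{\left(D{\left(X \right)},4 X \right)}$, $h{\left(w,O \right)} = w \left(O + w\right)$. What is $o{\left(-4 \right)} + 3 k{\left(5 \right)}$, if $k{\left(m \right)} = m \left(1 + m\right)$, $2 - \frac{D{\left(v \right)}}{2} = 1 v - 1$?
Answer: $122$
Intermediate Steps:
$D{\left(v \right)} = 6 - 2 v$ ($D{\left(v \right)} = 4 - 2 \left(1 v - 1\right) = 4 - 2 \left(v - 1\right) = 4 - 2 \left(-1 + v\right) = 4 - \left(-2 + 2 v\right) = 6 - 2 v$)
$o{\left(X \right)} = 4 - \left(6 - 2 X\right) \left(6 + 2 X\right)$ ($o{\left(X \right)} = 4 - \left(6 - 2 X\right) \left(4 X - \left(-6 + 2 X\right)\right) = 4 - \left(6 - 2 X\right) \left(6 + 2 X\right)$)
$o{\left(-4 \right)} + 3 k{\left(5 \right)} = \left(-32 + 4 \left(-4\right)^{2}\right) + 3 \cdot 5 \left(1 + 5\right) = \left(-32 + 4 \cdot 16\right) + 3 \cdot 5 \cdot 6 = \left(-32 + 64\right) + 3 \cdot 30 = 32 + 90 = 122$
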